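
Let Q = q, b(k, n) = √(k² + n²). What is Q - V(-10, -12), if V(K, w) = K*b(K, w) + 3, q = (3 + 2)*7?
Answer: 32 + 20*√61 ≈ 188.21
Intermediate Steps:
q = 35 (q = 5*7 = 35)
V(K, w) = 3 + K*√(K² + w²) (V(K, w) = K*√(K² + w²) + 3 = 3 + K*√(K² + w²))
Q = 35
Q - V(-10, -12) = 35 - (3 - 10*√((-10)² + (-12)²)) = 35 - (3 - 10*√(100 + 144)) = 35 - (3 - 20*√61) = 35 + (-3 + 20*√61) = 32 + 20*√61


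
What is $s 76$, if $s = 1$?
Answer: $76$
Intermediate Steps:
$s 76 = 1 \cdot 76 = 76$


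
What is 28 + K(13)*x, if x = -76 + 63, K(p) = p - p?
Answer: 28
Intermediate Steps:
K(p) = 0
x = -13
28 + K(13)*x = 28 + 0*(-13) = 28 + 0 = 28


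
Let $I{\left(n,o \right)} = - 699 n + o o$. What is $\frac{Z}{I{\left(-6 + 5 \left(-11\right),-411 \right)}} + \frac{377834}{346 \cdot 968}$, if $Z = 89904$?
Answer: $\frac{2292623499}{1476195160} \approx 1.5531$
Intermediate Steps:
$I{\left(n,o \right)} = o^{2} - 699 n$ ($I{\left(n,o \right)} = - 699 n + o^{2} = o^{2} - 699 n$)
$\frac{Z}{I{\left(-6 + 5 \left(-11\right),-411 \right)}} + \frac{377834}{346 \cdot 968} = \frac{89904}{\left(-411\right)^{2} - 699 \left(-6 + 5 \left(-11\right)\right)} + \frac{377834}{346 \cdot 968} = \frac{89904}{168921 - 699 \left(-6 - 55\right)} + \frac{377834}{334928} = \frac{89904}{168921 - -42639} + 377834 \cdot \frac{1}{334928} = \frac{89904}{168921 + 42639} + \frac{188917}{167464} = \frac{89904}{211560} + \frac{188917}{167464} = 89904 \cdot \frac{1}{211560} + \frac{188917}{167464} = \frac{3746}{8815} + \frac{188917}{167464} = \frac{2292623499}{1476195160}$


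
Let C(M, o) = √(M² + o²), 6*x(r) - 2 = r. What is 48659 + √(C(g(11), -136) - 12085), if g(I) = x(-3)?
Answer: 48659 + √(-435060 + 6*√665857)/6 ≈ 48659.0 + 109.31*I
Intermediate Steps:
x(r) = ⅓ + r/6
g(I) = -⅙ (g(I) = ⅓ + (⅙)*(-3) = ⅓ - ½ = -⅙)
48659 + √(C(g(11), -136) - 12085) = 48659 + √(√((-⅙)² + (-136)²) - 12085) = 48659 + √(√(1/36 + 18496) - 12085) = 48659 + √(√(665857/36) - 12085) = 48659 + √(√665857/6 - 12085) = 48659 + √(-12085 + √665857/6)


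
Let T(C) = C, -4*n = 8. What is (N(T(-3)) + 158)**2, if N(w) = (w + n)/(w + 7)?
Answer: 393129/16 ≈ 24571.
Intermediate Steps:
n = -2 (n = -1/4*8 = -2)
N(w) = (-2 + w)/(7 + w) (N(w) = (w - 2)/(w + 7) = (-2 + w)/(7 + w))
(N(T(-3)) + 158)**2 = ((-2 - 3)/(7 - 3) + 158)**2 = (-5/4 + 158)**2 = (627/4)**2 = 393129/16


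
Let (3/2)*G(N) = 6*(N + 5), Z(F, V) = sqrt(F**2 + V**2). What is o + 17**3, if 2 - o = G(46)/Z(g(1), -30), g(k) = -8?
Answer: 4915 - 102*sqrt(241)/241 ≈ 4908.4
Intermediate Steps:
G(N) = 20 + 4*N (G(N) = 2*(6*(N + 5))/3 = 2*(6*(5 + N))/3 = 2*(30 + 6*N)/3 = 20 + 4*N)
o = 2 - 102*sqrt(241)/241 (o = 2 - (20 + 4*46)/(sqrt((-8)**2 + (-30)**2)) = 2 - (20 + 184)/(sqrt(64 + 900)) = 2 - 204/(sqrt(964)) = 2 - 204/(2*sqrt(241)) = 2 - 204*sqrt(241)/482 = 2 - 102*sqrt(241)/241 ≈ -4.5704)
o + 17**3 = (2 - 102*sqrt(241)/241) + 17**3 = (2 - 102*sqrt(241)/241) + 4913 = 4915 - 102*sqrt(241)/241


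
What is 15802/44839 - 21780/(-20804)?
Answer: 326334557/233207639 ≈ 1.3993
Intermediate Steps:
15802/44839 - 21780/(-20804) = 15802*(1/44839) - 21780*(-1/20804) = 15802/44839 + 5445/5201 = 326334557/233207639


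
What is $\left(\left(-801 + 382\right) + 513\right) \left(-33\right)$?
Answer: $-3102$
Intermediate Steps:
$\left(\left(-801 + 382\right) + 513\right) \left(-33\right) = \left(-419 + 513\right) \left(-33\right) = 94 \left(-33\right) = -3102$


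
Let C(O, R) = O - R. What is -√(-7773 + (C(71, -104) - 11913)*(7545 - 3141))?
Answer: -5*I*√2068077 ≈ -7190.4*I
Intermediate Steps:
-√(-7773 + (C(71, -104) - 11913)*(7545 - 3141)) = -√(-7773 + ((71 - 1*(-104)) - 11913)*(7545 - 3141)) = -√(-7773 + ((71 + 104) - 11913)*4404) = -√(-7773 + (175 - 11913)*4404) = -√(-7773 - 11738*4404) = -√(-7773 - 51694152) = -√(-51701925) = -5*I*√2068077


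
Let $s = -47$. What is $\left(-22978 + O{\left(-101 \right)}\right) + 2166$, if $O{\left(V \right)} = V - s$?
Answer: $-20866$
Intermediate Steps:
$O{\left(V \right)} = 47 + V$ ($O{\left(V \right)} = V - -47 = V + 47 = 47 + V$)
$\left(-22978 + O{\left(-101 \right)}\right) + 2166 = \left(-22978 + \left(47 - 101\right)\right) + 2166 = \left(-22978 - 54\right) + 2166 = -23032 + 2166 = -20866$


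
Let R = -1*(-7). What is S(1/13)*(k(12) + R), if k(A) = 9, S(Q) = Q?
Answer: 16/13 ≈ 1.2308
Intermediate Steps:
R = 7
S(1/13)*(k(12) + R) = (9 + 7)/13 = (1/13)*16 = 16/13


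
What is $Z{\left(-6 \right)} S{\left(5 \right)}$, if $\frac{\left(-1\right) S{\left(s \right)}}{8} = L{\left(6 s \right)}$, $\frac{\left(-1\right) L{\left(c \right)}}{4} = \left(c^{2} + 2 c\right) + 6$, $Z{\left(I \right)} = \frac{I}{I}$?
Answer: $30912$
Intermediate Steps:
$Z{\left(I \right)} = 1$
$L{\left(c \right)} = -24 - 8 c - 4 c^{2}$ ($L{\left(c \right)} = - 4 \left(\left(c^{2} + 2 c\right) + 6\right) = - 4 \left(6 + c^{2} + 2 c\right) = -24 - 8 c - 4 c^{2}$)
$S{\left(s \right)} = 192 + 384 s + 1152 s^{2}$ ($S{\left(s \right)} = - 8 \left(-24 - 8 \cdot 6 s - 4 \left(6 s\right)^{2}\right) = - 8 \left(-24 - 48 s - 4 \cdot 36 s^{2}\right) = - 8 \left(-24 - 48 s - 144 s^{2}\right) = - 8 \left(-24 - 144 s^{2} - 48 s\right) = 192 + 384 s + 1152 s^{2}$)
$Z{\left(-6 \right)} S{\left(5 \right)} = 1 \left(192 + 384 \cdot 5 + 1152 \cdot 5^{2}\right) = 1 \left(192 + 1920 + 1152 \cdot 25\right) = 1 \left(192 + 1920 + 28800\right) = 1 \cdot 30912 = 30912$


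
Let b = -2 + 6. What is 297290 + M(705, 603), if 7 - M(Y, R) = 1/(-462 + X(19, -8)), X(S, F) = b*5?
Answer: 131405275/442 ≈ 2.9730e+5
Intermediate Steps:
b = 4
X(S, F) = 20 (X(S, F) = 4*5 = 20)
M(Y, R) = 3095/442 (M(Y, R) = 7 - 1/(-462 + 20) = 7 - 1/(-442) = 7 - 1*(-1/442) = 7 + 1/442 = 3095/442)
297290 + M(705, 603) = 297290 + 3095/442 = 131405275/442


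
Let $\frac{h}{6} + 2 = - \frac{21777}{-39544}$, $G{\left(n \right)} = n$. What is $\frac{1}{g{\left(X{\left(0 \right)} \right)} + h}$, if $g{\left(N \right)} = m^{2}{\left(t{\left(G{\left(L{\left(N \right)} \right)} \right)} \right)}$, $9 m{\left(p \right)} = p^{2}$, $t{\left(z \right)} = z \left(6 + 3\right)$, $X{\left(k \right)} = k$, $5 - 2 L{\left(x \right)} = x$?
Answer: $\frac{79088}{249551643} \approx 0.00031692$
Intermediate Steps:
$L{\left(x \right)} = \frac{5}{2} - \frac{x}{2}$
$t{\left(z \right)} = 9 z$ ($t{\left(z \right)} = z 9 = 9 z$)
$h = - \frac{171933}{19772}$ ($h = -12 + 6 \left(- \frac{21777}{-39544}\right) = -12 + 6 \left(\left(-21777\right) \left(- \frac{1}{39544}\right)\right) = -12 + 6 \cdot \frac{21777}{39544} = -12 + \frac{65331}{19772} = - \frac{171933}{19772} \approx -8.6958$)
$m{\left(p \right)} = \frac{p^{2}}{9}$
$g{\left(N \right)} = \frac{\left(\frac{45}{2} - \frac{9 N}{2}\right)^{4}}{81}$ ($g{\left(N \right)} = \left(\frac{\left(9 \left(\frac{5}{2} - \frac{N}{2}\right)\right)^{2}}{9}\right)^{2} = \left(\frac{\left(\frac{45}{2} - \frac{9 N}{2}\right)^{2}}{9}\right)^{2} = \frac{\left(\frac{45}{2} - \frac{9 N}{2}\right)^{4}}{81}$)
$\frac{1}{g{\left(X{\left(0 \right)} \right)} + h} = \frac{1}{\frac{81 \left(-5 + 0\right)^{4}}{16} - \frac{171933}{19772}} = \frac{1}{\frac{81 \left(-5\right)^{4}}{16} - \frac{171933}{19772}} = \frac{1}{\frac{81}{16} \cdot 625 - \frac{171933}{19772}} = \frac{1}{\frac{50625}{16} - \frac{171933}{19772}} = \frac{1}{\frac{249551643}{79088}} = \frac{79088}{249551643}$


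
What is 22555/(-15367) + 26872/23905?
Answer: -126235251/367348135 ≈ -0.34364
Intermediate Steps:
22555/(-15367) + 26872/23905 = 22555*(-1/15367) + 26872*(1/23905) = -22555/15367 + 26872/23905 = -126235251/367348135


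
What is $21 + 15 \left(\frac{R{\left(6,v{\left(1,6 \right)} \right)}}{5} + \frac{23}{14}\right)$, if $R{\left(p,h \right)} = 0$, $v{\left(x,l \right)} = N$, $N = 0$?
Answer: $\frac{639}{14} \approx 45.643$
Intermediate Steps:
$v{\left(x,l \right)} = 0$
$21 + 15 \left(\frac{R{\left(6,v{\left(1,6 \right)} \right)}}{5} + \frac{23}{14}\right) = 21 + 15 \left(\frac{0}{5} + \frac{23}{14}\right) = 21 + 15 \left(0 \cdot \frac{1}{5} + 23 \cdot \frac{1}{14}\right) = 21 + 15 \left(0 + \frac{23}{14}\right) = 21 + 15 \cdot \frac{23}{14} = 21 + \frac{345}{14} = \frac{639}{14}$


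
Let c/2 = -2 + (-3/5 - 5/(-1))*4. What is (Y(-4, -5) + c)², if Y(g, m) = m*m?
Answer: 78961/25 ≈ 3158.4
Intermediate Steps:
Y(g, m) = m²
c = 156/5 (c = 2*(-2 + (-3/5 - 5/(-1))*4) = 2*(-2 + (-3*⅕ - 5*(-1))*4) = 2*(-2 + (-⅗ + 5)*4) = 2*(-2 + (22/5)*4) = 2*(-2 + 88/5) = 2*(78/5) = 156/5 ≈ 31.200)
(Y(-4, -5) + c)² = ((-5)² + 156/5)² = (25 + 156/5)² = (281/5)² = 78961/25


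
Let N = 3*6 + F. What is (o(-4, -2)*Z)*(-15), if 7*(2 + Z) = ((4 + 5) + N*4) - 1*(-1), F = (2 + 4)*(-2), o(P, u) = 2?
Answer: -600/7 ≈ -85.714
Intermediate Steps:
F = -12 (F = 6*(-2) = -12)
N = 6 (N = 3*6 - 12 = 18 - 12 = 6)
Z = 20/7 (Z = -2 + (((4 + 5) + 6*4) - 1*(-1))/7 = -2 + ((9 + 24) + 1)/7 = -2 + (33 + 1)/7 = -2 + (1/7)*34 = -2 + 34/7 = 20/7 ≈ 2.8571)
(o(-4, -2)*Z)*(-15) = (2*(20/7))*(-15) = (40/7)*(-15) = -600/7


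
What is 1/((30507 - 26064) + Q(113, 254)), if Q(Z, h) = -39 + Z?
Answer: 1/4517 ≈ 0.00022139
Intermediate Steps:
1/((30507 - 26064) + Q(113, 254)) = 1/((30507 - 26064) + (-39 + 113)) = 1/(4443 + 74) = 1/4517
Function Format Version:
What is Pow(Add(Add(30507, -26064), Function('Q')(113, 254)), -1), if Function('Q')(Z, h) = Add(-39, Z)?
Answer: Rational(1, 4517) ≈ 0.00022139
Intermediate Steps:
Pow(Add(Add(30507, -26064), Function('Q')(113, 254)), -1) = Pow(Add(Add(30507, -26064), Add(-39, 113)), -1) = Pow(Add(4443, 74), -1) = Pow(4517, -1) = Rational(1, 4517)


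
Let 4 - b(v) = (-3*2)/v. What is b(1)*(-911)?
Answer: -9110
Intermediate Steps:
b(v) = 4 + 6/v (b(v) = 4 - (-3*2)/v = 4 - (-6)/v = 4 + 6/v)
b(1)*(-911) = (4 + 6/1)*(-911) = (4 + 6*1)*(-911) = (4 + 6)*(-911) = 10*(-911) = -9110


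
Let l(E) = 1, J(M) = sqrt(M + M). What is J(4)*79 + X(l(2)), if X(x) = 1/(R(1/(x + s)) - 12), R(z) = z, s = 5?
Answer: -6/71 + 158*sqrt(2) ≈ 223.36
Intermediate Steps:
J(M) = sqrt(2)*sqrt(M) (J(M) = sqrt(2*M) = sqrt(2)*sqrt(M))
X(x) = 1/(-12 + 1/(5 + x)) (X(x) = 1/(1/(x + 5) - 12) = 1/(1/(5 + x) - 12) = 1/(-12 + 1/(5 + x)))
J(4)*79 + X(l(2)) = (sqrt(2)*sqrt(4))*79 + (-5 - 1*1)/(59 + 12*1) = (sqrt(2)*2)*79 + (-5 - 1)/(59 + 12) = (2*sqrt(2))*79 - 6/71 = 158*sqrt(2) + (1/71)*(-6) = 158*sqrt(2) - 6/71 = -6/71 + 158*sqrt(2)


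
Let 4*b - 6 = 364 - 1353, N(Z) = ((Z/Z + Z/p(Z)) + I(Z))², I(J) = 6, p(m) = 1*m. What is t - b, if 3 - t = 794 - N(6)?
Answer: -1925/4 ≈ -481.25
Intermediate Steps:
p(m) = m
N(Z) = 64 (N(Z) = ((Z/Z + Z/Z) + 6)² = ((1 + 1) + 6)² = (2 + 6)² = 8² = 64)
t = -727 (t = 3 - (794 - 1*64) = 3 - (794 - 64) = 3 - 1*730 = 3 - 730 = -727)
b = -983/4 (b = 3/2 + (364 - 1353)/4 = 3/2 + (¼)*(-989) = 3/2 - 989/4 = -983/4 ≈ -245.75)
t - b = -727 - 1*(-983/4) = -727 + 983/4 = -1925/4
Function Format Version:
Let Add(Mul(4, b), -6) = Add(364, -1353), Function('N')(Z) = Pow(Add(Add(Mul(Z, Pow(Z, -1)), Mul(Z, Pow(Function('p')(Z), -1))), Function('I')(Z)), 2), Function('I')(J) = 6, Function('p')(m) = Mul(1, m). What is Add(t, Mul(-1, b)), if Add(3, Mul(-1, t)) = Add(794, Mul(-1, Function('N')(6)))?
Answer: Rational(-1925, 4) ≈ -481.25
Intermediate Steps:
Function('p')(m) = m
Function('N')(Z) = 64 (Function('N')(Z) = Pow(Add(Add(Mul(Z, Pow(Z, -1)), Mul(Z, Pow(Z, -1))), 6), 2) = Pow(Add(Add(1, 1), 6), 2) = Pow(Add(2, 6), 2) = Pow(8, 2) = 64)
t = -727 (t = Add(3, Mul(-1, Add(794, Mul(-1, 64)))) = Add(3, Mul(-1, Add(794, -64))) = Add(3, Mul(-1, 730)) = Add(3, -730) = -727)
b = Rational(-983, 4) (b = Add(Rational(3, 2), Mul(Rational(1, 4), Add(364, -1353))) = Add(Rational(3, 2), Mul(Rational(1, 4), -989)) = Add(Rational(3, 2), Rational(-989, 4)) = Rational(-983, 4) ≈ -245.75)
Add(t, Mul(-1, b)) = Add(-727, Mul(-1, Rational(-983, 4))) = Add(-727, Rational(983, 4)) = Rational(-1925, 4)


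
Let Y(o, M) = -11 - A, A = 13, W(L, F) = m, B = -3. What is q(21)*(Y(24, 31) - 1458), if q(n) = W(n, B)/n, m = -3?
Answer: 1482/7 ≈ 211.71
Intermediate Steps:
W(L, F) = -3
Y(o, M) = -24 (Y(o, M) = -11 - 1*13 = -11 - 13 = -24)
q(n) = -3/n
q(21)*(Y(24, 31) - 1458) = (-3/21)*(-24 - 1458) = -3*1/21*(-1482) = -⅐*(-1482) = 1482/7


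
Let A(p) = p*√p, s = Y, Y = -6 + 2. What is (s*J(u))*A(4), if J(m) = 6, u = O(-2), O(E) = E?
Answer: -192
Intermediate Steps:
u = -2
Y = -4
s = -4
A(p) = p^(3/2)
(s*J(u))*A(4) = (-4*6)*4^(3/2) = -24*8 = -192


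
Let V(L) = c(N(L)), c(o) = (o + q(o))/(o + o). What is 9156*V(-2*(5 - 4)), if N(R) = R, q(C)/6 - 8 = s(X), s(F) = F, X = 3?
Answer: -146496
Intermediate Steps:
q(C) = 66 (q(C) = 48 + 6*3 = 48 + 18 = 66)
c(o) = (66 + o)/(2*o) (c(o) = (o + 66)/(o + o) = (66 + o)/((2*o)) = (66 + o)*(1/(2*o)) = (66 + o)/(2*o))
V(L) = (66 + L)/(2*L)
9156*V(-2*(5 - 4)) = 9156*((66 - 2*(5 - 4))/(2*((-2*(5 - 4))))) = 9156*((66 - 2*1)/(2*((-2*1)))) = 9156*((½)*(66 - 2)/(-2)) = 9156*((½)*(-½)*64) = 9156*(-16) = -146496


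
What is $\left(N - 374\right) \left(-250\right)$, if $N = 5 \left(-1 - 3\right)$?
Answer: $98500$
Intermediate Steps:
$N = -20$ ($N = 5 \left(-4\right) = -20$)
$\left(N - 374\right) \left(-250\right) = \left(-20 - 374\right) \left(-250\right) = \left(-394\right) \left(-250\right) = 98500$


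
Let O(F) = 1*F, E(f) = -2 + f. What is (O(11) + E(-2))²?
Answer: 49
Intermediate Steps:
O(F) = F
(O(11) + E(-2))² = (11 + (-2 - 2))² = (11 - 4)² = 7² = 49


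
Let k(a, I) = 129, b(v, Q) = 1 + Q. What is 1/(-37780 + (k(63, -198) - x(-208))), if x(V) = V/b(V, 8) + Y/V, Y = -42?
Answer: -936/35219893 ≈ -2.6576e-5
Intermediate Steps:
x(V) = -42/V + V/9 (x(V) = V/(1 + 8) - 42/V = V/9 - 42/V = -42/V + V/9)
1/(-37780 + (k(63, -198) - x(-208))) = 1/(-37780 + (129 - (-42/(-208) + (⅑)*(-208)))) = 1/(-37780 + (129 - (-42*(-1/208) - 208/9))) = 1/(-37780 + (129 - (21/104 - 208/9))) = 1/(-37780 + (129 - 1*(-21443/936))) = 1/(-37780 + (129 + 21443/936)) = 1/(-37780 + 142187/936) = 1/(-35219893/936) = -936/35219893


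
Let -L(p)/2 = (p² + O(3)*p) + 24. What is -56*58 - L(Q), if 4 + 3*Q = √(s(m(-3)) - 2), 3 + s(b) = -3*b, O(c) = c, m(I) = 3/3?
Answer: -28856/9 + 4*I*√2/9 ≈ -3206.2 + 0.62854*I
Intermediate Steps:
m(I) = 1 (m(I) = 3*(⅓) = 1)
s(b) = -3 - 3*b
Q = -4/3 + 2*I*√2/3 (Q = -4/3 + √((-3 - 3*1) - 2)/3 = -4/3 + √((-3 - 3) - 2)/3 = -4/3 + √(-6 - 2)/3 = -4/3 + √(-8)/3 = -4/3 + (2*I*√2)/3 = -4/3 + 2*I*√2/3 ≈ -1.3333 + 0.94281*I)
L(p) = -48 - 6*p - 2*p² (L(p) = -2*((p² + 3*p) + 24) = -2*(24 + p² + 3*p) = -48 - 6*p - 2*p²)
-56*58 - L(Q) = -56*58 - (-48 - 6*(-4/3 + 2*I*√2/3) - 2*(-4/3 + 2*I*√2/3)²) = -3248 - (-48 + (8 - 4*I*√2) - 2*(-4/3 + 2*I*√2/3)²) = -3248 - (-40 - 2*(-4/3 + 2*I*√2/3)² - 4*I*√2) = -3248 + (40 + 2*(-4/3 + 2*I*√2/3)² + 4*I*√2) = -3208 + 2*(-4/3 + 2*I*√2/3)² + 4*I*√2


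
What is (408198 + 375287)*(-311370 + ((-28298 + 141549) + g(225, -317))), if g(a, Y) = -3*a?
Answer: -155752117090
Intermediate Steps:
(408198 + 375287)*(-311370 + ((-28298 + 141549) + g(225, -317))) = (408198 + 375287)*(-311370 + ((-28298 + 141549) - 3*225)) = 783485*(-311370 + (113251 - 675)) = 783485*(-311370 + 112576) = 783485*(-198794) = -155752117090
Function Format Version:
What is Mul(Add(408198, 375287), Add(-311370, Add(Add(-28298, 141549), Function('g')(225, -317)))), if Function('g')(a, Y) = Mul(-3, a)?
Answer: -155752117090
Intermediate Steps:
Mul(Add(408198, 375287), Add(-311370, Add(Add(-28298, 141549), Function('g')(225, -317)))) = Mul(Add(408198, 375287), Add(-311370, Add(Add(-28298, 141549), Mul(-3, 225)))) = Mul(783485, Add(-311370, Add(113251, -675))) = Mul(783485, Add(-311370, 112576)) = Mul(783485, -198794) = -155752117090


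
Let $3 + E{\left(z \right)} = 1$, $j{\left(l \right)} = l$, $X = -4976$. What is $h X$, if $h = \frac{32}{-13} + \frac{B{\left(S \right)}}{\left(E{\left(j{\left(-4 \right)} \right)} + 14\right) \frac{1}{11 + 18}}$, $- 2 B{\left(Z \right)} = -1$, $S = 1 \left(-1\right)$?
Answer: $\frac{243202}{39} \approx 6235.9$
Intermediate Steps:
$E{\left(z \right)} = -2$ ($E{\left(z \right)} = -3 + 1 = -2$)
$S = -1$
$B{\left(Z \right)} = \frac{1}{2}$ ($B{\left(Z \right)} = \left(- \frac{1}{2}\right) \left(-1\right) = \frac{1}{2}$)
$h = - \frac{391}{312}$ ($h = \frac{32}{-13} + \frac{1}{2 \frac{-2 + 14}{11 + 18}} = 32 \left(- \frac{1}{13}\right) + \frac{1}{2 \cdot \frac{12}{29}} = - \frac{32}{13} + \frac{1}{2 \cdot 12 \cdot \frac{1}{29}} = - \frac{32}{13} + \frac{1}{2 \cdot \frac{12}{29}} = - \frac{32}{13} + \frac{1}{2} \cdot \frac{29}{12} = - \frac{32}{13} + \frac{29}{24} = - \frac{391}{312} \approx -1.2532$)
$h X = \left(- \frac{391}{312}\right) \left(-4976\right) = \frac{243202}{39}$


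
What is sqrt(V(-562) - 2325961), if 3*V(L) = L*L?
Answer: I*sqrt(19986117)/3 ≈ 1490.2*I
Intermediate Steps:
V(L) = L**2/3 (V(L) = (L*L)/3 = L**2/3)
sqrt(V(-562) - 2325961) = sqrt((1/3)*(-562)**2 - 2325961) = sqrt((1/3)*315844 - 2325961) = sqrt(315844/3 - 2325961) = sqrt(-6662039/3) = I*sqrt(19986117)/3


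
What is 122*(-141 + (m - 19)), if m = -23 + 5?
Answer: -21716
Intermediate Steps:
m = -18
122*(-141 + (m - 19)) = 122*(-141 + (-18 - 19)) = 122*(-141 - 37) = 122*(-178) = -21716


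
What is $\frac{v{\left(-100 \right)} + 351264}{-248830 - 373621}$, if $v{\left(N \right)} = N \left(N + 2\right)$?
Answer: $- \frac{361064}{622451} \approx -0.58007$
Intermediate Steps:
$v{\left(N \right)} = N \left(2 + N\right)$
$\frac{v{\left(-100 \right)} + 351264}{-248830 - 373621} = \frac{- 100 \left(2 - 100\right) + 351264}{-248830 - 373621} = \frac{\left(-100\right) \left(-98\right) + 351264}{-622451} = \left(9800 + 351264\right) \left(- \frac{1}{622451}\right) = 361064 \left(- \frac{1}{622451}\right) = - \frac{361064}{622451}$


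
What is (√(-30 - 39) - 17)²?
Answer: (17 - I*√69)² ≈ 220.0 - 282.43*I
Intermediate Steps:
(√(-30 - 39) - 17)² = (√(-69) - 17)² = (I*√69 - 17)² = (-17 + I*√69)²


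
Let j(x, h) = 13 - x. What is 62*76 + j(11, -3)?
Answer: 4714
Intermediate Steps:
62*76 + j(11, -3) = 62*76 + (13 - 1*11) = 4712 + (13 - 11) = 4712 + 2 = 4714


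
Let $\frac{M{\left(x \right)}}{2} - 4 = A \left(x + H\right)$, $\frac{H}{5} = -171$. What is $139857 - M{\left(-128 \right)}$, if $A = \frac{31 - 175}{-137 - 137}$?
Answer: $\frac{19300865}{137} \approx 1.4088 \cdot 10^{5}$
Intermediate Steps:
$A = \frac{72}{137}$ ($A = - \frac{144}{-274} = \left(-144\right) \left(- \frac{1}{274}\right) = \frac{72}{137} \approx 0.52555$)
$H = -855$ ($H = 5 \left(-171\right) = -855$)
$M{\left(x \right)} = - \frac{122024}{137} + \frac{144 x}{137}$ ($M{\left(x \right)} = 8 + 2 \frac{72 \left(x - 855\right)}{137} = 8 + 2 \frac{72 \left(-855 + x\right)}{137} = 8 + 2 \left(- \frac{61560}{137} + \frac{72 x}{137}\right) = 8 + \left(- \frac{123120}{137} + \frac{144 x}{137}\right) = - \frac{122024}{137} + \frac{144 x}{137}$)
$139857 - M{\left(-128 \right)} = 139857 - \left(- \frac{122024}{137} + \frac{144}{137} \left(-128\right)\right) = 139857 - \left(- \frac{122024}{137} - \frac{18432}{137}\right) = 139857 - - \frac{140456}{137} = 139857 + \frac{140456}{137} = \frac{19300865}{137}$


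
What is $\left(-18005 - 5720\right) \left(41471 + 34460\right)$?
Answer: $-1801462975$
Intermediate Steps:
$\left(-18005 - 5720\right) \left(41471 + 34460\right) = \left(-23725\right) 75931 = -1801462975$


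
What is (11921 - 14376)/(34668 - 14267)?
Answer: -2455/20401 ≈ -0.12034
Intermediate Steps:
(11921 - 14376)/(34668 - 14267) = -2455/20401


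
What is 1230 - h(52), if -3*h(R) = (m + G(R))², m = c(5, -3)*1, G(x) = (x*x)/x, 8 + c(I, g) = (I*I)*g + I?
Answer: 4366/3 ≈ 1455.3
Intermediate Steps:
c(I, g) = -8 + I + g*I² (c(I, g) = -8 + ((I*I)*g + I) = -8 + (I²*g + I) = -8 + (g*I² + I) = -8 + (I + g*I²) = -8 + I + g*I²)
G(x) = x (G(x) = x²/x = x)
m = -78 (m = (-8 + 5 - 3*5²)*1 = (-8 + 5 - 3*25)*1 = (-8 + 5 - 75)*1 = -78*1 = -78)
h(R) = -(-78 + R)²/3
1230 - h(52) = 1230 - (-1)*(-78 + 52)²/3 = 1230 - (-1)*(-26)²/3 = 1230 - (-1)*676/3 = 1230 - 1*(-676/3) = 1230 + 676/3 = 4366/3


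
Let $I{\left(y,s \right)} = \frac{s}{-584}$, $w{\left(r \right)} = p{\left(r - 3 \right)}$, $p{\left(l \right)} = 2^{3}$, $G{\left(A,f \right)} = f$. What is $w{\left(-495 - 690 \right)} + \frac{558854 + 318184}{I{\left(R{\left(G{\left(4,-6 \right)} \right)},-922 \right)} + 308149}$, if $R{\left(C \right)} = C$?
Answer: $\frac{325311616}{29993323} \approx 10.846$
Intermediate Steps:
$p{\left(l \right)} = 8$
$w{\left(r \right)} = 8$
$I{\left(y,s \right)} = - \frac{s}{584}$ ($I{\left(y,s \right)} = s \left(- \frac{1}{584}\right) = - \frac{s}{584}$)
$w{\left(-495 - 690 \right)} + \frac{558854 + 318184}{I{\left(R{\left(G{\left(4,-6 \right)} \right)},-922 \right)} + 308149} = 8 + \frac{558854 + 318184}{\left(- \frac{1}{584}\right) \left(-922\right) + 308149} = 8 + \frac{877038}{\frac{461}{292} + 308149} = 8 + \frac{877038}{\frac{89979969}{292}} = 8 + 877038 \cdot \frac{292}{89979969} = 8 + \frac{85365032}{29993323} = \frac{325311616}{29993323}$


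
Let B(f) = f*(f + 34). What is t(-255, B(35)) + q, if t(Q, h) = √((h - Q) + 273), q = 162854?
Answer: 162854 + 3*√327 ≈ 1.6291e+5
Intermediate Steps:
B(f) = f*(34 + f)
t(Q, h) = √(273 + h - Q)
t(-255, B(35)) + q = √(273 + 35*(34 + 35) - 1*(-255)) + 162854 = √(273 + 35*69 + 255) + 162854 = √(273 + 2415 + 255) + 162854 = √2943 + 162854 = 3*√327 + 162854 = 162854 + 3*√327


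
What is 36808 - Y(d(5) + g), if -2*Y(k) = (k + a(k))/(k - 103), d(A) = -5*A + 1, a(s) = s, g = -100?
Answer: 8355540/227 ≈ 36809.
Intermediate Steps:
d(A) = 1 - 5*A
Y(k) = -k/(-103 + k) (Y(k) = -(k + k)/(2*(k - 103)) = -2*k/(2*(-103 + k)) = -k/(-103 + k))
36808 - Y(d(5) + g) = 36808 - (-1)*((1 - 5*5) - 100)/(-103 + ((1 - 5*5) - 100)) = 36808 - (-1)*((1 - 25) - 100)/(-103 + ((1 - 25) - 100)) = 36808 - (-1)*(-24 - 100)/(-103 + (-24 - 100)) = 36808 - (-1)*(-124)/(-103 - 124) = 36808 - (-1)*(-124)/(-227) = 36808 - (-1)*(-124)*(-1)/227 = 36808 - 1*(-124/227) = 36808 + 124/227 = 8355540/227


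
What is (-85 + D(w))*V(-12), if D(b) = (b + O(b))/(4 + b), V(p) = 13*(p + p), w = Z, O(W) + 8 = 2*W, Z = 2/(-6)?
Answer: 300144/11 ≈ 27286.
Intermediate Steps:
Z = -⅓ (Z = 2*(-⅙) = -⅓ ≈ -0.33333)
O(W) = -8 + 2*W
w = -⅓ ≈ -0.33333
V(p) = 26*p (V(p) = 13*(2*p) = 26*p)
D(b) = (-8 + 3*b)/(4 + b) (D(b) = (b + (-8 + 2*b))/(4 + b) = (-8 + 3*b)/(4 + b))
(-85 + D(w))*V(-12) = (-85 + (-8 + 3*(-⅓))/(4 - ⅓))*(26*(-12)) = (-85 + (-8 - 1)/(11/3))*(-312) = (-85 + (3/11)*(-9))*(-312) = (-85 - 27/11)*(-312) = -962/11*(-312) = 300144/11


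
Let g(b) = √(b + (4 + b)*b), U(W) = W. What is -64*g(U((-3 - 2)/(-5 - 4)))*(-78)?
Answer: 8320*√10/3 ≈ 8770.0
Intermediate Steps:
g(b) = √(b + b*(4 + b))
-64*g(U((-3 - 2)/(-5 - 4)))*(-78) = -64*√(5 + (-3 - 2)/(-5 - 4))*(√5*√(-1/(-5 - 4)))*(-78) = -64*√(5 - 5/(-9))*(√5*√(-1/(-9)))*(-78) = -64*√(5 - 5*(-⅑))*(√5/3)*(-78) = -64*√5*√(5 + 5/9)/3*(-78) = -64*5*√10/9*(-78) = -320*√10/9*(-78) = 8320*√10/3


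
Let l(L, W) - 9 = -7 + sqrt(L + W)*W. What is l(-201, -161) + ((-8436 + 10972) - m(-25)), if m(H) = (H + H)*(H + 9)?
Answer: 1738 - 161*I*sqrt(362) ≈ 1738.0 - 3063.2*I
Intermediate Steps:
m(H) = 2*H*(9 + H) (m(H) = (2*H)*(9 + H) = 2*H*(9 + H))
l(L, W) = 2 + W*sqrt(L + W) (l(L, W) = 9 + (-7 + sqrt(L + W)*W) = 9 + (-7 + W*sqrt(L + W)) = 2 + W*sqrt(L + W))
l(-201, -161) + ((-8436 + 10972) - m(-25)) = (2 - 161*sqrt(-201 - 161)) + ((-8436 + 10972) - 2*(-25)*(9 - 25)) = (2 - 161*I*sqrt(362)) + (2536 - 2*(-25)*(-16)) = (2 - 161*I*sqrt(362)) + (2536 - 1*800) = (2 - 161*I*sqrt(362)) + (2536 - 800) = (2 - 161*I*sqrt(362)) + 1736 = 1738 - 161*I*sqrt(362)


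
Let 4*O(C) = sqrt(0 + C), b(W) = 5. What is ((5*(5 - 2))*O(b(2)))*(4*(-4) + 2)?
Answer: -105*sqrt(5)/2 ≈ -117.39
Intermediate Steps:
O(C) = sqrt(C)/4 (O(C) = sqrt(0 + C)/4 = sqrt(C)/4)
((5*(5 - 2))*O(b(2)))*(4*(-4) + 2) = ((5*(5 - 2))*(sqrt(5)/4))*(4*(-4) + 2) = ((5*3)*(sqrt(5)/4))*(-16 + 2) = (15*(sqrt(5)/4))*(-14) = (15*sqrt(5)/4)*(-14) = -105*sqrt(5)/2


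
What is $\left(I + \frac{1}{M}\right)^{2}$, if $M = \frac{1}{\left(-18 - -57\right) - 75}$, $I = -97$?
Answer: $17689$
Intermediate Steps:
$M = - \frac{1}{36}$ ($M = \frac{1}{\left(-18 + 57\right) - 75} = \frac{1}{39 - 75} = \frac{1}{-36} = - \frac{1}{36} \approx -0.027778$)
$\left(I + \frac{1}{M}\right)^{2} = \left(-97 + \frac{1}{- \frac{1}{36}}\right)^{2} = \left(-97 - 36\right)^{2} = \left(-133\right)^{2} = 17689$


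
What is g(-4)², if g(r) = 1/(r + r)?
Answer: 1/64 ≈ 0.015625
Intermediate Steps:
g(r) = 1/(2*r)
g(-4)² = ((½)/(-4))² = ((½)*(-¼))² = (-⅛)² = 1/64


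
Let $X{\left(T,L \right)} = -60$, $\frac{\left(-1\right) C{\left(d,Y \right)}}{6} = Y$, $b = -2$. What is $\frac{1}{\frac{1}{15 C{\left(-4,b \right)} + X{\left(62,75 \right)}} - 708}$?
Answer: $- \frac{120}{84959} \approx -0.0014124$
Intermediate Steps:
$C{\left(d,Y \right)} = - 6 Y$
$\frac{1}{\frac{1}{15 C{\left(-4,b \right)} + X{\left(62,75 \right)}} - 708} = \frac{1}{\frac{1}{15 \left(\left(-6\right) \left(-2\right)\right) - 60} - 708} = \frac{1}{\frac{1}{15 \cdot 12 - 60} - 708} = \frac{1}{\frac{1}{180 - 60} - 708} = \frac{1}{\frac{1}{120} - 708} = \frac{1}{- \frac{84959}{120}} = - \frac{120}{84959}$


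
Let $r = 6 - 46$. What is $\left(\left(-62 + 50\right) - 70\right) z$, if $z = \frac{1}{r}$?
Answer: $\frac{41}{20} \approx 2.05$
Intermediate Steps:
$r = -40$
$z = - \frac{1}{40}$ ($z = \frac{1}{-40} = - \frac{1}{40} \approx -0.025$)
$\left(\left(-62 + 50\right) - 70\right) z = \left(\left(-62 + 50\right) - 70\right) \left(- \frac{1}{40}\right) = \left(-12 - 70\right) \left(- \frac{1}{40}\right) = \left(-82\right) \left(- \frac{1}{40}\right) = \frac{41}{20}$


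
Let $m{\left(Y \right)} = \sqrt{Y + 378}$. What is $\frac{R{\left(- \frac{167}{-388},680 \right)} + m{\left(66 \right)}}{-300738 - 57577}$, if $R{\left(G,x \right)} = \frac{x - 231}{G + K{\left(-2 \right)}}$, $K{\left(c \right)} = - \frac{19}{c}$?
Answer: $- \frac{174212}{1380587695} - \frac{2 \sqrt{111}}{358315} \approx -0.00018499$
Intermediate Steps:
$m{\left(Y \right)} = \sqrt{378 + Y}$
$R{\left(G,x \right)} = \frac{-231 + x}{\frac{19}{2} + G}$ ($R{\left(G,x \right)} = \frac{x - 231}{G - \frac{19}{-2}} = \frac{-231 + x}{G - - \frac{19}{2}} = \frac{-231 + x}{G + \frac{19}{2}} = \frac{-231 + x}{\frac{19}{2} + G}$)
$\frac{R{\left(- \frac{167}{-388},680 \right)} + m{\left(66 \right)}}{-300738 - 57577} = \frac{\frac{2 \left(-231 + 680\right)}{19 + 2 \left(- \frac{167}{-388}\right)} + \sqrt{378 + 66}}{-300738 - 57577} = \frac{2 \frac{1}{19 + 2 \left(\left(-167\right) \left(- \frac{1}{388}\right)\right)} 449 + \sqrt{444}}{-358315} = \left(2 \frac{1}{19 + 2 \cdot \frac{167}{388}} \cdot 449 + 2 \sqrt{111}\right) \left(- \frac{1}{358315}\right) = \left(2 \frac{1}{19 + \frac{167}{194}} \cdot 449 + 2 \sqrt{111}\right) \left(- \frac{1}{358315}\right) = \left(2 \frac{1}{\frac{3853}{194}} \cdot 449 + 2 \sqrt{111}\right) \left(- \frac{1}{358315}\right) = \left(2 \cdot \frac{194}{3853} \cdot 449 + 2 \sqrt{111}\right) \left(- \frac{1}{358315}\right) = \left(\frac{174212}{3853} + 2 \sqrt{111}\right) \left(- \frac{1}{358315}\right) = - \frac{174212}{1380587695} - \frac{2 \sqrt{111}}{358315}$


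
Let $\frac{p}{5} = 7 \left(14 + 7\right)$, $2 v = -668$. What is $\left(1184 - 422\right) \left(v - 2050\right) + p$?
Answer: $-1815873$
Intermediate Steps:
$v = -334$ ($v = \frac{1}{2} \left(-668\right) = -334$)
$p = 735$ ($p = 5 \cdot 7 \left(14 + 7\right) = 5 \cdot 7 \cdot 21 = 5 \cdot 147 = 735$)
$\left(1184 - 422\right) \left(v - 2050\right) + p = \left(1184 - 422\right) \left(-334 - 2050\right) + 735 = 762 \left(-2384\right) + 735 = -1816608 + 735 = -1815873$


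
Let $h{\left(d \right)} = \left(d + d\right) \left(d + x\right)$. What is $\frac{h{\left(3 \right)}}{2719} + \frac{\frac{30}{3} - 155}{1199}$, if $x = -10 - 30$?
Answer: $- \frac{660433}{3260081} \approx -0.20258$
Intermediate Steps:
$x = -40$
$h{\left(d \right)} = 2 d \left(-40 + d\right)$ ($h{\left(d \right)} = \left(d + d\right) \left(d - 40\right) = 2 d \left(-40 + d\right)$)
$\frac{h{\left(3 \right)}}{2719} + \frac{\frac{30}{3} - 155}{1199} = \frac{2 \cdot 3 \left(-40 + 3\right)}{2719} + \frac{\frac{30}{3} - 155}{1199} = 2 \cdot 3 \left(-37\right) \frac{1}{2719} + \left(30 \cdot \frac{1}{3} - 155\right) \frac{1}{1199} = \left(-222\right) \frac{1}{2719} + \left(10 - 155\right) \frac{1}{1199} = - \frac{222}{2719} - \frac{145}{1199} = - \frac{660433}{3260081}$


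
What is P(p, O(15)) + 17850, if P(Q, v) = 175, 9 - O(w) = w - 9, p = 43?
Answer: 18025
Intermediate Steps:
O(w) = 18 - w (O(w) = 9 - (w - 9) = 9 - (-9 + w) = 9 + (9 - w) = 18 - w)
P(p, O(15)) + 17850 = 175 + 17850 = 18025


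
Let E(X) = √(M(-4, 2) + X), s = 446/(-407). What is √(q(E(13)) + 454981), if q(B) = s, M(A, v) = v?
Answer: √75366966147/407 ≈ 674.52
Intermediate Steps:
s = -446/407 (s = 446*(-1/407) = -446/407 ≈ -1.0958)
E(X) = √(2 + X)
q(B) = -446/407
√(q(E(13)) + 454981) = √(-446/407 + 454981) = √(185176821/407) = √75366966147/407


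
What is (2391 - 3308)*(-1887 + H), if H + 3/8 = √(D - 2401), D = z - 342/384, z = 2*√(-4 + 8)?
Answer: 13845783/8 - 917*I*√153465/8 ≈ 1.7307e+6 - 44904.0*I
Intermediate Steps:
z = 4 (z = 2*√4 = 2*2 = 4)
D = 199/64 (D = 4 - 342/384 = 4 - 1*57/64 = 4 - 57/64 = 199/64 ≈ 3.1094)
H = -3/8 + I*√153465/8 (H = -3/8 + √(199/64 - 2401) = -3/8 + √(-153465/64) = -3/8 + I*√153465/8 ≈ -0.375 + 48.968*I)
(2391 - 3308)*(-1887 + H) = (2391 - 3308)*(-1887 + (-3/8 + I*√153465/8)) = -917*(-15099/8 + I*√153465/8) = 13845783/8 - 917*I*√153465/8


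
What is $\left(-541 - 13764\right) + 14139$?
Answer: $-166$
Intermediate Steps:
$\left(-541 - 13764\right) + 14139 = -14305 + 14139 = -166$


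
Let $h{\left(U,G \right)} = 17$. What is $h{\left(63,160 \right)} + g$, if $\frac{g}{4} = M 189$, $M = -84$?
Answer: $-63487$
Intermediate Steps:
$g = -63504$ ($g = 4 \left(\left(-84\right) 189\right) = 4 \left(-15876\right) = -63504$)
$h{\left(63,160 \right)} + g = 17 - 63504 = -63487$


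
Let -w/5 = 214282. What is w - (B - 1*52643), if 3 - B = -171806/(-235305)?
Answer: -239721503044/235305 ≈ -1.0188e+6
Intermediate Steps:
w = -1071410 (w = -5*214282 = -1071410)
B = 534109/235305 (B = 3 - (-171806)/(-235305) = 3 - (-171806)*(-1)/235305 = 3 - 1*171806/235305 = 3 - 171806/235305 = 534109/235305 ≈ 2.2699)
w - (B - 1*52643) = -1071410 - (534109/235305 - 1*52643) = -1071410 - (534109/235305 - 52643) = -1071410 - 1*(-12386627006/235305) = -1071410 + 12386627006/235305 = -239721503044/235305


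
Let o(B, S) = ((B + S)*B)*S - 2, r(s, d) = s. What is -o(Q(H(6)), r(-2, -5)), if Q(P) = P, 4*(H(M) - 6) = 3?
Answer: 529/8 ≈ 66.125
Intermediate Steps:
H(M) = 27/4 (H(M) = 6 + (¼)*3 = 6 + ¾ = 27/4)
o(B, S) = -2 + B*S*(B + S) (o(B, S) = (B*(B + S))*S - 2 = B*S*(B + S) - 2 = -2 + B*S*(B + S))
-o(Q(H(6)), r(-2, -5)) = -(-2 + (27/4)*(-2)² - 2*(27/4)²) = -(-2 + (27/4)*4 - 2*729/16) = -(-2 + 27 - 729/8) = -1*(-529/8) = 529/8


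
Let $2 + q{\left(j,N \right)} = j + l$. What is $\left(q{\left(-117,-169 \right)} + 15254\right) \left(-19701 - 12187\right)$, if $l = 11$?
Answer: $-482975648$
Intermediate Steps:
$q{\left(j,N \right)} = 9 + j$ ($q{\left(j,N \right)} = -2 + \left(j + 11\right) = -2 + \left(11 + j\right) = 9 + j$)
$\left(q{\left(-117,-169 \right)} + 15254\right) \left(-19701 - 12187\right) = \left(\left(9 - 117\right) + 15254\right) \left(-19701 - 12187\right) = \left(-108 + 15254\right) \left(-31888\right) = 15146 \left(-31888\right) = -482975648$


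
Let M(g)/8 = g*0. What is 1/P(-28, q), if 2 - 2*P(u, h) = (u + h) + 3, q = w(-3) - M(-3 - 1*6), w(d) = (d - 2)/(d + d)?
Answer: 12/157 ≈ 0.076433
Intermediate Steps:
w(d) = (-2 + d)/(2*d) (w(d) = (-2 + d)/((2*d)) = (-2 + d)*(1/(2*d)) = (-2 + d)/(2*d))
M(g) = 0 (M(g) = 8*(g*0) = 8*0 = 0)
q = ⅚ (q = (½)*(-2 - 3)/(-3) - 1*0 = (½)*(-⅓)*(-5) + 0 = ⅚ + 0 = ⅚ ≈ 0.83333)
P(u, h) = -½ - h/2 - u/2 (P(u, h) = 1 - ((u + h) + 3)/2 = 1 - ((h + u) + 3)/2 = 1 - (3 + h + u)/2 = 1 + (-3/2 - h/2 - u/2) = -½ - h/2 - u/2)
1/P(-28, q) = 1/(-½ - ½*⅚ - ½*(-28)) = 1/(-½ - 5/12 + 14) = 1/(157/12) = 12/157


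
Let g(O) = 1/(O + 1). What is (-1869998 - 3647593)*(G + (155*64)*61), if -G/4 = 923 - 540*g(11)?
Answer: -3319426886328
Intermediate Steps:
g(O) = 1/(1 + O)
G = -3512 (G = -4*(923 - 540/(1 + 11)) = -4*(923 - 540/12) = -4*(923 - 540*1/12) = -4*(923 - 45) = -4*878 = -3512)
(-1869998 - 3647593)*(G + (155*64)*61) = (-1869998 - 3647593)*(-3512 + (155*64)*61) = -5517591*(-3512 + 9920*61) = -5517591*(-3512 + 605120) = -5517591*601608 = -3319426886328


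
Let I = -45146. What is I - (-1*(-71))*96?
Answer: -51962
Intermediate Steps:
I - (-1*(-71))*96 = -45146 - (-1*(-71))*96 = -45146 - 71*96 = -45146 - 1*6816 = -45146 - 6816 = -51962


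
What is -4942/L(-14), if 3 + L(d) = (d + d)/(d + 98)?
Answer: 7413/5 ≈ 1482.6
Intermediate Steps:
L(d) = -3 + 2*d/(98 + d) (L(d) = -3 + (d + d)/(d + 98) = -3 + (2*d)/(98 + d) = -3 + 2*d/(98 + d))
-4942/L(-14) = -4942*(98 - 14)/(-294 - 1*(-14)) = -4942*84/(-294 + 14) = -4942/((1/84)*(-280)) = -4942/(-10/3) = -4942*(-3/10) = 7413/5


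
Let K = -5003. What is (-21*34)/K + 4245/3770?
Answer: 4785903/3772262 ≈ 1.2687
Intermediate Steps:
(-21*34)/K + 4245/3770 = -21*34/(-5003) + 4245/3770 = -714*(-1/5003) + 4245*(1/3770) = 714/5003 + 849/754 = 4785903/3772262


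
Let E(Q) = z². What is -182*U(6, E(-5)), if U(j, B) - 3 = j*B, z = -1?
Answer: -1638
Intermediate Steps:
E(Q) = 1 (E(Q) = (-1)² = 1)
U(j, B) = 3 + B*j (U(j, B) = 3 + j*B = 3 + B*j)
-182*U(6, E(-5)) = -182*(3 + 1*6) = -182*(3 + 6) = -182*9 = -1638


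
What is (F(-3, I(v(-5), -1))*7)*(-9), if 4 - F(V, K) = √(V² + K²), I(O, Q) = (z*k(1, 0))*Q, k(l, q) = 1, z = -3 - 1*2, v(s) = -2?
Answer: -252 + 63*√34 ≈ 115.35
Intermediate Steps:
z = -5 (z = -3 - 2 = -5)
I(O, Q) = -5*Q (I(O, Q) = (-5*1)*Q = -5*Q)
F(V, K) = 4 - √(K² + V²) (F(V, K) = 4 - √(V² + K²) = 4 - √(K² + V²))
(F(-3, I(v(-5), -1))*7)*(-9) = ((4 - √((-5*(-1))² + (-3)²))*7)*(-9) = ((4 - √(5² + 9))*7)*(-9) = ((4 - √(25 + 9))*7)*(-9) = ((4 - √34)*7)*(-9) = (28 - 7*√34)*(-9) = -252 + 63*√34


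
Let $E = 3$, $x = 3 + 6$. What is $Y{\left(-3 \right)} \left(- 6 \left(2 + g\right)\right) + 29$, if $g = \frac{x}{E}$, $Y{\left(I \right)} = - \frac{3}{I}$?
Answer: $-1$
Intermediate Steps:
$x = 9$
$g = 3$ ($g = \frac{9}{3} = 9 \cdot \frac{1}{3} = 3$)
$Y{\left(-3 \right)} \left(- 6 \left(2 + g\right)\right) + 29 = - \frac{3}{-3} \left(- 6 \left(2 + 3\right)\right) + 29 = \left(-3\right) \left(- \frac{1}{3}\right) \left(\left(-6\right) 5\right) + 29 = 1 \left(-30\right) + 29 = -30 + 29 = -1$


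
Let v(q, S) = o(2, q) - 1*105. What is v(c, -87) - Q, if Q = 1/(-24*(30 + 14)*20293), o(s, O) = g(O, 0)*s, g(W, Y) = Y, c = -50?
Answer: -2250087839/21429408 ≈ -105.00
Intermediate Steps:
o(s, O) = 0 (o(s, O) = 0*s = 0)
v(q, S) = -105 (v(q, S) = 0 - 1*105 = 0 - 105 = -105)
Q = -1/21429408 (Q = (1/20293)/(-24*44) = (1/20293)/(-1056) = -1/1056*1/20293 = -1/21429408 ≈ -4.6665e-8)
v(c, -87) - Q = -105 - 1*(-1/21429408) = -105 + 1/21429408 = -2250087839/21429408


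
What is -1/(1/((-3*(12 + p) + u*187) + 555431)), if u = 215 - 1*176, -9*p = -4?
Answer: -1688060/3 ≈ -5.6269e+5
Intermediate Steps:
p = 4/9 (p = -1/9*(-4) = 4/9 ≈ 0.44444)
u = 39 (u = 215 - 176 = 39)
-1/(1/((-3*(12 + p) + u*187) + 555431)) = -1/(1/((-3*(12 + 4/9) + 39*187) + 555431)) = -1/(1/((-3*112/9 + 7293) + 555431)) = -1/(1/((-112/3 + 7293) + 555431)) = -1/(1/(21767/3 + 555431)) = -1/(1/(1688060/3)) = -1/3/1688060 = -1*1688060/3 = -1688060/3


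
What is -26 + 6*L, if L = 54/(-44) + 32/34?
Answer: -5183/187 ≈ -27.717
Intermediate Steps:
L = -107/374 (L = 54*(-1/44) + 32*(1/34) = -27/22 + 16/17 = -107/374 ≈ -0.28610)
-26 + 6*L = -26 + 6*(-107/374) = -26 - 321/187 = -5183/187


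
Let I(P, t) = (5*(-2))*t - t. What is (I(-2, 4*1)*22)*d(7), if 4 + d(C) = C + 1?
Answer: -3872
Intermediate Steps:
I(P, t) = -11*t (I(P, t) = -10*t - t = -11*t)
d(C) = -3 + C (d(C) = -4 + (C + 1) = -4 + (1 + C) = -3 + C)
(I(-2, 4*1)*22)*d(7) = (-44*22)*(-3 + 7) = (-11*4*22)*4 = -44*22*4 = -968*4 = -3872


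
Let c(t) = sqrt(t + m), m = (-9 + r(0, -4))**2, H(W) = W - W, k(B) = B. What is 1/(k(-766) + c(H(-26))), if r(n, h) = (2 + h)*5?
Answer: -1/747 ≈ -0.0013387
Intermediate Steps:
r(n, h) = 10 + 5*h
H(W) = 0
m = 361 (m = (-9 + (10 + 5*(-4)))**2 = (-9 + (10 - 20))**2 = (-9 - 10)**2 = (-19)**2 = 361)
c(t) = sqrt(361 + t) (c(t) = sqrt(t + 361) = sqrt(361 + t))
1/(k(-766) + c(H(-26))) = 1/(-766 + sqrt(361 + 0)) = 1/(-766 + sqrt(361)) = 1/(-766 + 19) = 1/(-747) = -1/747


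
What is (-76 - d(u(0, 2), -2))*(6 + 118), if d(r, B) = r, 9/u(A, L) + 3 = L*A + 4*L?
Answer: -48236/5 ≈ -9647.2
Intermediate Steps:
u(A, L) = 9/(-3 + 4*L + A*L) (u(A, L) = 9/(-3 + (L*A + 4*L)) = 9/(-3 + (A*L + 4*L)) = 9/(-3 + (4*L + A*L)) = 9/(-3 + 4*L + A*L))
(-76 - d(u(0, 2), -2))*(6 + 118) = (-76 - 9/(-3 + 4*2 + 0*2))*(6 + 118) = (-76 - 9/(-3 + 8 + 0))*124 = (-76 - 9/5)*124 = -389/5*124 = -48236/5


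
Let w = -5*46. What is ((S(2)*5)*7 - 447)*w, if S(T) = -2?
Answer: 118910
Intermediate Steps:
w = -230
((S(2)*5)*7 - 447)*w = (-2*5*7 - 447)*(-230) = (-10*7 - 447)*(-230) = (-70 - 447)*(-230) = -517*(-230) = 118910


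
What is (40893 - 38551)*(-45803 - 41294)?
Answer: -203981174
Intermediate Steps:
(40893 - 38551)*(-45803 - 41294) = 2342*(-87097) = -203981174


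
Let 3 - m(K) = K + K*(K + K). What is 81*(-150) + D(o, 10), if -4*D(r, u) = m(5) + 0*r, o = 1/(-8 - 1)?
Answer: -12137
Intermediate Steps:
m(K) = 3 - K - 2*K**2 (m(K) = 3 - (K + K*(K + K)) = 3 - (K + K*(2*K)) = 3 - (K + 2*K**2) = 3 + (-K - 2*K**2) = 3 - K - 2*K**2)
o = -1/9 (o = 1/(-9) = -1/9 ≈ -0.11111)
D(r, u) = 13 (D(r, u) = -((3 - 1*5 - 2*5**2) + 0*r)/4 = -((3 - 5 - 2*25) + 0)/4 = -((3 - 5 - 50) + 0)/4 = -(-52 + 0)/4 = -1/4*(-52) = 13)
81*(-150) + D(o, 10) = 81*(-150) + 13 = -12150 + 13 = -12137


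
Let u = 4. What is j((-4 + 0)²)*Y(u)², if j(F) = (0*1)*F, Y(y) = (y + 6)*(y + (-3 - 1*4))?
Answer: 0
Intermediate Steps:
Y(y) = (-7 + y)*(6 + y) (Y(y) = (6 + y)*(y + (-3 - 4)) = (6 + y)*(y - 7) = (6 + y)*(-7 + y) = (-7 + y)*(6 + y))
j(F) = 0 (j(F) = 0*F = 0)
j((-4 + 0)²)*Y(u)² = 0*(-42 + 4² - 1*4)² = 0*(-42 + 16 - 4)² = 0*(-30)² = 0*900 = 0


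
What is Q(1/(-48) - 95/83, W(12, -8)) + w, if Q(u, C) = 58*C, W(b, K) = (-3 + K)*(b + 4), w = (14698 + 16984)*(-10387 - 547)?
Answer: -346421196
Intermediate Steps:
w = -346410988 (w = 31682*(-10934) = -346410988)
W(b, K) = (-3 + K)*(4 + b)
Q(1/(-48) - 95/83, W(12, -8)) + w = 58*(-12 - 3*12 + 4*(-8) - 8*12) - 346410988 = 58*(-12 - 36 - 32 - 96) - 346410988 = 58*(-176) - 346410988 = -10208 - 346410988 = -346421196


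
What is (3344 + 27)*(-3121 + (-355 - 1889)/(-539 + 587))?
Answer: -42713941/4 ≈ -1.0678e+7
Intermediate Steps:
(3344 + 27)*(-3121 + (-355 - 1889)/(-539 + 587)) = 3371*(-3121 - 2244/48) = 3371*(-3121 - 2244*1/48) = 3371*(-3121 - 187/4) = 3371*(-12671/4) = -42713941/4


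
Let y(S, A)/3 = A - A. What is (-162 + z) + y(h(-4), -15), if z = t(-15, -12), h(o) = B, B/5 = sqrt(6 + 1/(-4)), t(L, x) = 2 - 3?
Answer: -163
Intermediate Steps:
t(L, x) = -1
B = 5*sqrt(23)/2 (B = 5*sqrt(6 + 1/(-4)) = 5*sqrt(6 - 1/4) = 5*sqrt(23/4) = 5*(sqrt(23)/2) = 5*sqrt(23)/2 ≈ 11.990)
h(o) = 5*sqrt(23)/2
y(S, A) = 0 (y(S, A) = 3*(A - A) = 3*0 = 0)
z = -1
(-162 + z) + y(h(-4), -15) = (-162 - 1) + 0 = -163 + 0 = -163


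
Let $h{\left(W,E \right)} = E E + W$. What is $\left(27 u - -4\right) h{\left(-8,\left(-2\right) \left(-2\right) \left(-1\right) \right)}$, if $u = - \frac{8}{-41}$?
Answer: $\frac{3040}{41} \approx 74.146$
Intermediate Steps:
$h{\left(W,E \right)} = W + E^{2}$ ($h{\left(W,E \right)} = E^{2} + W = W + E^{2}$)
$u = \frac{8}{41}$ ($u = \left(-8\right) \left(- \frac{1}{41}\right) = \frac{8}{41} \approx 0.19512$)
$\left(27 u - -4\right) h{\left(-8,\left(-2\right) \left(-2\right) \left(-1\right) \right)} = \left(27 \cdot \frac{8}{41} - -4\right) \left(-8 + \left(\left(-2\right) \left(-2\right) \left(-1\right)\right)^{2}\right) = \left(\frac{216}{41} + 4\right) \left(-8 + \left(4 \left(-1\right)\right)^{2}\right) = \frac{380 \left(-8 + \left(-4\right)^{2}\right)}{41} = \frac{380 \left(-8 + 16\right)}{41} = \frac{380}{41} \cdot 8 = \frac{3040}{41}$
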